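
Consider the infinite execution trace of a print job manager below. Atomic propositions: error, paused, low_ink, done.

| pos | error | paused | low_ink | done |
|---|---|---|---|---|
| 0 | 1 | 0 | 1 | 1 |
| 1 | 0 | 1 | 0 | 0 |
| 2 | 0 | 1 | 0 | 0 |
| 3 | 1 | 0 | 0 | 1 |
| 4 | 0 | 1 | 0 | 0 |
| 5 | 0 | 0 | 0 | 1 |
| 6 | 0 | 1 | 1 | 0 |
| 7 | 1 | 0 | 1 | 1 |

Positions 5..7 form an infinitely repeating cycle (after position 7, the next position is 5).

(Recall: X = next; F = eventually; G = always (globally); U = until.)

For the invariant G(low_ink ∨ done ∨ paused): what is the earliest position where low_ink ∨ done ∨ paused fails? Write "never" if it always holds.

never

low_ink ∨ done ∨ paused holds at every position 0..7, and those are all the positions the trace ever visits, so the invariant G(low_ink ∨ done ∨ paused) is never violated.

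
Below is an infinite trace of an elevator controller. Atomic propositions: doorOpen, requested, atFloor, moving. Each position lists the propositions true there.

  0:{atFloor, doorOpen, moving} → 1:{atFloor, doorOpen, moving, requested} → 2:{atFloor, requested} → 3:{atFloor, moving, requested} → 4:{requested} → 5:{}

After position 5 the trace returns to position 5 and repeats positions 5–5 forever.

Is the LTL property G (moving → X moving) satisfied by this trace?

Violated

moving → X moving must hold at every position from 0 onward. It fails at position 1, so G (moving → X moving) is false.
Positions where moving holds: 0, 1, 3.
Check X moving at each: 0→ok, 1→fails, 3→fails.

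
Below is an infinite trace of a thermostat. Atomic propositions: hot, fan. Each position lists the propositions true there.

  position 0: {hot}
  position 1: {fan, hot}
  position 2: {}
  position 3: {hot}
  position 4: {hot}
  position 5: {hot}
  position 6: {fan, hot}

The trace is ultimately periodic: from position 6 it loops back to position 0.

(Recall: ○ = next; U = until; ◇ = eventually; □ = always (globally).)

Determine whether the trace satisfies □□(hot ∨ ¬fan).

□(hot ∨ ¬fan) holds at every position 0..6, and those are all positions ever visited, so □□(hot ∨ ¬fan) holds.

Holds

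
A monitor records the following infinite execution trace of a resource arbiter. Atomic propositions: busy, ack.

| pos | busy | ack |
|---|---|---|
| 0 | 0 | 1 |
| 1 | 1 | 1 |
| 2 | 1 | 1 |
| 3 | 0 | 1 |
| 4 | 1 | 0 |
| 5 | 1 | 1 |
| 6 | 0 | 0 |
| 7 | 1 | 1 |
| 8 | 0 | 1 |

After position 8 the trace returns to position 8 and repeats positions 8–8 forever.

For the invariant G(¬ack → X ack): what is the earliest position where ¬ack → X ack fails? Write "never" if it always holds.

¬ack → X ack holds at every position 0..8, and those are all the positions the trace ever visits, so the invariant G(¬ack → X ack) is never violated.

never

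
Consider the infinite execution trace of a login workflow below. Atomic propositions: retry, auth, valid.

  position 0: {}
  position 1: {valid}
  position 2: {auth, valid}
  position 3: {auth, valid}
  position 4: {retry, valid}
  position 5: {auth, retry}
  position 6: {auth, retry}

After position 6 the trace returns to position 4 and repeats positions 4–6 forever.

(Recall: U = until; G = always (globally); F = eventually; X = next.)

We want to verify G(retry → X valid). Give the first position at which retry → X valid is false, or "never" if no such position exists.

Check retry → X valid at each position in order: 0 ✓, 1 ✓, 2 ✓, 3 ✓.
At position 4 the labels are {retry, valid} and the next position 5 has {auth, retry}, so retry → X valid is false there. This is the first violation.

4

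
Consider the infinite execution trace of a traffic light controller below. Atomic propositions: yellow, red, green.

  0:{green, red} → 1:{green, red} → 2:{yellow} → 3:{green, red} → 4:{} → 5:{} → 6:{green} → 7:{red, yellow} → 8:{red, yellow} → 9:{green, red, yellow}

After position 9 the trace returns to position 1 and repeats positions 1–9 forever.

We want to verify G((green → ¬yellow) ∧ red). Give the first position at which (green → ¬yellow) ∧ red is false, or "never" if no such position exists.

2

Check (green → ¬yellow) ∧ red at each position in order: 0 ✓, 1 ✓.
At position 2 the labels are {yellow}, so (green → ¬yellow) ∧ red is false there. This is the first violation.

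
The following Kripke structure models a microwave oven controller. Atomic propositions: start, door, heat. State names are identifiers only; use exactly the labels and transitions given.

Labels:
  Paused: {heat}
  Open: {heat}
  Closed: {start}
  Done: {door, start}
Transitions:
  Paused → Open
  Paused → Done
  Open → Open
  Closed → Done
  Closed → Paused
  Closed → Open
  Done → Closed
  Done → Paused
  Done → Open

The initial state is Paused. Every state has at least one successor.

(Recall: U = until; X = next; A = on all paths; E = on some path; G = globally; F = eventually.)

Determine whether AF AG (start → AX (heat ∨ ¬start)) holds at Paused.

States satisfying AG (start → AX (heat ∨ ¬start)): {Open}.
States satisfying AF AG (start → AX (heat ∨ ¬start)): {Open}.
There is a path from Paused along which AG (start → AX (heat ∨ ¬start)) never holds.
Paused ∉ Sat(AF AG (start → AX (heat ∨ ¬start))).

No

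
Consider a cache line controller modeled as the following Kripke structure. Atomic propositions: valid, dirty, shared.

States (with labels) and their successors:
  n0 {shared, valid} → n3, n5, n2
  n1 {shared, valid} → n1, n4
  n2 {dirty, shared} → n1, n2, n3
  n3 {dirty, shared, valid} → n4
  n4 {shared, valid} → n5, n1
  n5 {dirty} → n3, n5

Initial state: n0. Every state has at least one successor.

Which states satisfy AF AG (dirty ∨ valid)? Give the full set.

{n0, n1, n2, n3, n4, n5}

States satisfying AG (dirty ∨ valid): {n0, n1, n2, n3, n4, n5}.
States satisfying AF AG (dirty ∨ valid): {n0, n1, n2, n3, n4, n5}.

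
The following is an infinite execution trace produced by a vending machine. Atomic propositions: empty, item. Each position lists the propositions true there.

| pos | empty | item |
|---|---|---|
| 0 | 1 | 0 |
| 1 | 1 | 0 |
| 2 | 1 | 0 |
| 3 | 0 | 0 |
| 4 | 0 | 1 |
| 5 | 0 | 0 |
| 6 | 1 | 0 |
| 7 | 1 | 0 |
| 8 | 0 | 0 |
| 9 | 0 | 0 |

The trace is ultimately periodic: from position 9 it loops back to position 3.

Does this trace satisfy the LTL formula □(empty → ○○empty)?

Violated

empty → ○○empty must hold at every position from 0 onward. It fails at position 1, so □(empty → ○○empty) is false.
Positions where empty holds: 0, 1, 2, 6, 7.
Check ○○empty at each: 0→ok, 1→fails, 2→fails, 6→fails, 7→fails.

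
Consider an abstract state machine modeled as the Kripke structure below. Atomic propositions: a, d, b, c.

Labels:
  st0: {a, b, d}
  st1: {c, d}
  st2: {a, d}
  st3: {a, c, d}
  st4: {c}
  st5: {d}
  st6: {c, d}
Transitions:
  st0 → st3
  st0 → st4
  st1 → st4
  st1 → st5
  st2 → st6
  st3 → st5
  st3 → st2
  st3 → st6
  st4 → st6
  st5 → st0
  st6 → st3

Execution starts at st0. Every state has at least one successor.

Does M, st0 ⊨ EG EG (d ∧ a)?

No

States satisfying EG (d ∧ a): ∅.
States satisfying EG EG (d ∧ a): ∅.
No suitable path/successor from st0 witnesses the formula.
st0 ∉ Sat(EG EG (d ∧ a)).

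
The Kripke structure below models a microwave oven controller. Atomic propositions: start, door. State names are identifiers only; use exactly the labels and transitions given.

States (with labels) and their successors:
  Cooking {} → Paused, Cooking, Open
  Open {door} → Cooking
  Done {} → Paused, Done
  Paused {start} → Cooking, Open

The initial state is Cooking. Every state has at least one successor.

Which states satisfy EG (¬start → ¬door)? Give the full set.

States satisfying ¬start → ¬door: {Cooking, Done, Paused}.
States satisfying EG (¬start → ¬door): {Cooking, Done, Paused}.

{Cooking, Done, Paused}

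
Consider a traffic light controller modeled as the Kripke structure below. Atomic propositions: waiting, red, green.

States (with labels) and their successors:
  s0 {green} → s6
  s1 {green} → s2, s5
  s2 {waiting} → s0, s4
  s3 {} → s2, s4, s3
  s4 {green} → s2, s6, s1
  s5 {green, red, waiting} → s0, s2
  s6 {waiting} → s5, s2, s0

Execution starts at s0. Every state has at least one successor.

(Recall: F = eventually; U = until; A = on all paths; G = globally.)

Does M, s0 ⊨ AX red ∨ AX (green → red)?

States satisfying red: {s5}.
States satisfying AX red: ∅.
States satisfying green → red: {s2, s3, s5, s6}.
States satisfying AX (green → red): {s0, s1}.
States satisfying AX red ∨ AX (green → red): {s0, s1}.
s0 ∈ Sat(AX red ∨ AX (green → red)).

Holds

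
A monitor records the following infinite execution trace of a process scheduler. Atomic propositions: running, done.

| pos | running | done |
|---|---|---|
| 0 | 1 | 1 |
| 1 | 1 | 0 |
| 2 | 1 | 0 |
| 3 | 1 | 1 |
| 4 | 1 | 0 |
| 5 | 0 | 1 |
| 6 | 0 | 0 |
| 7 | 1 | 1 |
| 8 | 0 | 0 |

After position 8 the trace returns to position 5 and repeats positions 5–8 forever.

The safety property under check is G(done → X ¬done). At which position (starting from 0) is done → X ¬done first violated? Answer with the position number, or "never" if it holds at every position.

done → X ¬done holds at every position 0..8, and those are all the positions the trace ever visits, so the invariant G(done → X ¬done) is never violated.

never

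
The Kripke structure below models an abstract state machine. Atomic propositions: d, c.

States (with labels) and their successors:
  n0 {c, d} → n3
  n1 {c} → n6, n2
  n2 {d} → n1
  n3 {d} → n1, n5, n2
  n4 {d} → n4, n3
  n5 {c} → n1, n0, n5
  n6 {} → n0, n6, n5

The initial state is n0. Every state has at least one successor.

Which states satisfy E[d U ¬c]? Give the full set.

{n0, n2, n3, n4, n6}

States satisfying d: {n0, n2, n3, n4}.
States satisfying ¬c: {n2, n3, n4, n6}.
States satisfying E[d U ¬c]: {n0, n2, n3, n4, n6}.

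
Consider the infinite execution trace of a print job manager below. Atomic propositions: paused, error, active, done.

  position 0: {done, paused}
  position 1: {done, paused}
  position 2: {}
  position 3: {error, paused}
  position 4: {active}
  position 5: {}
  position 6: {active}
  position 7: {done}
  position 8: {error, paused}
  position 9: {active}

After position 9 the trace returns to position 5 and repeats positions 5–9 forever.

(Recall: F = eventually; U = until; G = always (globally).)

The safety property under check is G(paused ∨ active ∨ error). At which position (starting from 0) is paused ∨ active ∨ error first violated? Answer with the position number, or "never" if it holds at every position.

2

Check paused ∨ active ∨ error at each position in order: 0 ✓, 1 ✓.
At position 2 the labels are {}, so paused ∨ active ∨ error is false there. This is the first violation.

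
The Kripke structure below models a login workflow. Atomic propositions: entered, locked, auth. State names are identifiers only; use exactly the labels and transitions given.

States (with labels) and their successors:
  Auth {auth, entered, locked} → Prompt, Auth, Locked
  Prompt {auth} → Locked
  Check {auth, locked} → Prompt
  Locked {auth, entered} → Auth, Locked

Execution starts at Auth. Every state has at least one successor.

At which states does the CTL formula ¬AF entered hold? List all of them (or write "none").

States satisfying entered: {Auth, Locked}.
States satisfying AF entered: {Auth, Prompt, Check, Locked}.
States satisfying ¬AF entered: ∅.

none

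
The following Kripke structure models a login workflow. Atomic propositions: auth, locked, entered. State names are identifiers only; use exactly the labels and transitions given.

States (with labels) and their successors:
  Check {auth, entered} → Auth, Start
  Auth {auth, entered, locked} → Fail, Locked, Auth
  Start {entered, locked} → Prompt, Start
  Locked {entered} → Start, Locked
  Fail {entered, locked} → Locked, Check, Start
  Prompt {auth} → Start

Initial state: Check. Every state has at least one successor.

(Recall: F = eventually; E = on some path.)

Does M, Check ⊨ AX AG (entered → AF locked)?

States satisfying AG (entered → AF locked): {Start, Prompt}.
States satisfying AX AG (entered → AF locked): {Start, Prompt}.
Check ∉ Sat(AX AG (entered → AF locked)).

No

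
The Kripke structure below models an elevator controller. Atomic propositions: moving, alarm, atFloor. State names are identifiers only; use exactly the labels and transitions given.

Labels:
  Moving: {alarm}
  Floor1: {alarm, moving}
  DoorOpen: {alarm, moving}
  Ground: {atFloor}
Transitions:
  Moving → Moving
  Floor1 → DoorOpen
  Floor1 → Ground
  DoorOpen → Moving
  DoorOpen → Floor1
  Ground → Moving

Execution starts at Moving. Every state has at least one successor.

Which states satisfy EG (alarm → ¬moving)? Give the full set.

States satisfying alarm → ¬moving: {Moving, Ground}.
States satisfying EG (alarm → ¬moving): {Moving, Ground}.

{Moving, Ground}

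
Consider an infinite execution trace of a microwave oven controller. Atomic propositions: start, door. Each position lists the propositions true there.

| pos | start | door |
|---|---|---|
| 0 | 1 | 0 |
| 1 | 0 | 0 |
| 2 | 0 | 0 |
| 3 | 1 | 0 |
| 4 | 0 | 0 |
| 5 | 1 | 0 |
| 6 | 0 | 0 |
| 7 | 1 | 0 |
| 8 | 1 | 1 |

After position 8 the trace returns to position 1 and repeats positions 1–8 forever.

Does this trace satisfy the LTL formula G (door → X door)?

door → X door must hold at every position from 0 onward. It fails at position 8, so G (door → X door) is false.
Positions where door holds: 8.
Check X door at each: 8→fails.

No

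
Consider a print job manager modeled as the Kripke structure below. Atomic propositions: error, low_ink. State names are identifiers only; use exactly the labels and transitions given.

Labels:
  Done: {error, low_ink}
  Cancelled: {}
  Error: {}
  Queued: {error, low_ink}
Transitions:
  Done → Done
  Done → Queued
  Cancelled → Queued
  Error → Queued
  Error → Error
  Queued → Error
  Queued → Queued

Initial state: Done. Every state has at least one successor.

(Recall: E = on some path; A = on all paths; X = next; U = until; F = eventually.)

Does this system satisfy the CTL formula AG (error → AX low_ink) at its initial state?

States satisfying error → AX low_ink: {Done, Cancelled, Error}.
States satisfying AG (error → AX low_ink): ∅.
Queued is reachable from Done and violates error → AX low_ink, so AG fails at Done.
Done ∉ Sat(AG (error → AX low_ink)).

Violated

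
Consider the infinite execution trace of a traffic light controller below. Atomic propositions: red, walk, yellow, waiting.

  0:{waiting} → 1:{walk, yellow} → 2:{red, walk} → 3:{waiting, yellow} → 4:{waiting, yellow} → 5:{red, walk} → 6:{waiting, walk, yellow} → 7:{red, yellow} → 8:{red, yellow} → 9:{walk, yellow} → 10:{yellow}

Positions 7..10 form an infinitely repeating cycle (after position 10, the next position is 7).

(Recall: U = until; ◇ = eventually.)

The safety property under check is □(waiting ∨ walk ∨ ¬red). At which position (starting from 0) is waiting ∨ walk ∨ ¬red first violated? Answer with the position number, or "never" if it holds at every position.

7

Check waiting ∨ walk ∨ ¬red at each position in order: 0 ✓, 1 ✓, 2 ✓, 3 ✓, 4 ✓, 5 ✓, 6 ✓.
At position 7 the labels are {red, yellow}, so waiting ∨ walk ∨ ¬red is false there. This is the first violation.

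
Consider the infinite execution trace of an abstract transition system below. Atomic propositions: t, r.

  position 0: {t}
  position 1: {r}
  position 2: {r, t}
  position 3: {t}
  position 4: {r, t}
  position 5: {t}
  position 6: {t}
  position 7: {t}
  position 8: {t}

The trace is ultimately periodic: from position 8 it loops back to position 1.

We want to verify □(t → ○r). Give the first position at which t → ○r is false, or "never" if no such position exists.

Check t → ○r at each position in order: 0 ✓, 1 ✓.
At position 2 the labels are {r, t} and the next position 3 has {t}, so t → ○r is false there. This is the first violation.

2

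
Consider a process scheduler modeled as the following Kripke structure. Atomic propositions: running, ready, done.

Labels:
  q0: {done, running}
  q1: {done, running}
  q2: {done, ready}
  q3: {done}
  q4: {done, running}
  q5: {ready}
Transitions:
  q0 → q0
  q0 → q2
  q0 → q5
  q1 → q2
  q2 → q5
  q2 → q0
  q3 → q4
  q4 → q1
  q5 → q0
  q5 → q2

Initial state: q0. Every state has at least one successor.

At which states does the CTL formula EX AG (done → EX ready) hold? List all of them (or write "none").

{q0, q1, q2, q4, q5}

States satisfying AG (done → EX ready): {q0, q1, q2, q5}.
States satisfying EX AG (done → EX ready): {q0, q1, q2, q4, q5}.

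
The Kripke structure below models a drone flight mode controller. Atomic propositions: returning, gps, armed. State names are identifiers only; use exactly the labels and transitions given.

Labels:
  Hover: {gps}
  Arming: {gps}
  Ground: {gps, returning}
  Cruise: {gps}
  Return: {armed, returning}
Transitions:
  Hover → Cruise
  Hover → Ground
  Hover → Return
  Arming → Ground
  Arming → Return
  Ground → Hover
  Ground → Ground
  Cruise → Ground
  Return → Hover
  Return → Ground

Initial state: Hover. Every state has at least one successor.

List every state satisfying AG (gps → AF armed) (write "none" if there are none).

States satisfying gps → AF armed: {Return}.
States satisfying AG (gps → AF armed): ∅.

none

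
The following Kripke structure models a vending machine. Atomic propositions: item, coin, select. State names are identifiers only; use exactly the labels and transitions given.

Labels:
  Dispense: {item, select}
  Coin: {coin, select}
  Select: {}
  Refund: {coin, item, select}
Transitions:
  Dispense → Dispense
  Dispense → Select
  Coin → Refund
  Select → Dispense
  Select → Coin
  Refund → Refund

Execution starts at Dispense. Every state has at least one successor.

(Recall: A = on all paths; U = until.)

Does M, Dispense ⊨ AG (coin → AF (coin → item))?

Yes

States satisfying coin → AF (coin → item): {Dispense, Coin, Select, Refund}.
States satisfying AG (coin → AF (coin → item)): {Dispense, Coin, Select, Refund}.
Every state reachable from Dispense satisfies coin → AF (coin → item).
Dispense ∈ Sat(AG (coin → AF (coin → item))).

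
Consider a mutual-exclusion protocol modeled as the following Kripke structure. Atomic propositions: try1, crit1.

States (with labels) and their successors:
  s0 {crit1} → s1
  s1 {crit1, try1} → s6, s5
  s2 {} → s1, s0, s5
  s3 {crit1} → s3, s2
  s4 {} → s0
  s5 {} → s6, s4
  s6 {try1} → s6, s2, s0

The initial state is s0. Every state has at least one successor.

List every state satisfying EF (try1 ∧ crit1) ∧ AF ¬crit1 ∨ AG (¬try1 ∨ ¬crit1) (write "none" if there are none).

States satisfying try1 ∧ crit1: {s1}.
States satisfying EF (try1 ∧ crit1): {s0, s1, s2, s3, s4, s5, s6}.
States satisfying ¬crit1: {s2, s4, s5, s6}.
States satisfying AF ¬crit1: {s0, s1, s2, s4, s5, s6}.
States satisfying EF (try1 ∧ crit1) ∧ AF ¬crit1: {s0, s1, s2, s4, s5, s6}.
States satisfying ¬try1 ∨ ¬crit1: {s0, s2, s3, s4, s5, s6}.
States satisfying AG (¬try1 ∨ ¬crit1): ∅.
States satisfying EF (try1 ∧ crit1) ∧ AF ¬crit1 ∨ AG (¬try1 ∨ ¬crit1): {s0, s1, s2, s4, s5, s6}.

{s0, s1, s2, s4, s5, s6}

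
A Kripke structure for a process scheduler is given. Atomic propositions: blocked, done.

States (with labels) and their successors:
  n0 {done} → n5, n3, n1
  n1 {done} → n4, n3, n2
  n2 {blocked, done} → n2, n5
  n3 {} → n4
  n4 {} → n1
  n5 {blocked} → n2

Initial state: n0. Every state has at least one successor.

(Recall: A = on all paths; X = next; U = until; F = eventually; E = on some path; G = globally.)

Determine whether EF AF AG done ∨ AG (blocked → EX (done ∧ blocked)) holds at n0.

Yes

States satisfying AF AG done: ∅.
States satisfying EF AF AG done: ∅.
States satisfying blocked → EX (done ∧ blocked): {n0, n1, n2, n3, n4, n5}.
States satisfying AG (blocked → EX (done ∧ blocked)): {n0, n1, n2, n3, n4, n5}.
States satisfying EF AF AG done ∨ AG (blocked → EX (done ∧ blocked)): {n0, n1, n2, n3, n4, n5}.
n0 ∈ Sat(EF AF AG done ∨ AG (blocked → EX (done ∧ blocked))).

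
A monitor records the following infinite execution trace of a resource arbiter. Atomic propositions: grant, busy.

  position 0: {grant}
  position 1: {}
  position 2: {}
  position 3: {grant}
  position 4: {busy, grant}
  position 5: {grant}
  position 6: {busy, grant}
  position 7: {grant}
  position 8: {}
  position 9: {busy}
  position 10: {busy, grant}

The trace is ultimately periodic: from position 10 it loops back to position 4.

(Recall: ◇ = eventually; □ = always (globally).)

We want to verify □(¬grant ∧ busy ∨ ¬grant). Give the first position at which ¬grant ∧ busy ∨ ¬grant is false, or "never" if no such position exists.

At position 0 the labels are {grant}, so ¬grant ∧ busy ∨ ¬grant is false there. This is the first violation.

0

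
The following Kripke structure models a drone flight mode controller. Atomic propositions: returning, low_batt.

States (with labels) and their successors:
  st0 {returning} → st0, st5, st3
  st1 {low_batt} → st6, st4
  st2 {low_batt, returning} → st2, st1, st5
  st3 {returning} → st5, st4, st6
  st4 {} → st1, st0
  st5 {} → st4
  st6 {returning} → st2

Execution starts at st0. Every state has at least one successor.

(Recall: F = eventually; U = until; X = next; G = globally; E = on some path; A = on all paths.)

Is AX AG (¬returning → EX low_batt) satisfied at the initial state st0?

States satisfying AG (¬returning → EX low_batt): ∅.
States satisfying AX AG (¬returning → EX low_batt): ∅.
st0 ∉ Sat(AX AG (¬returning → EX low_batt)).

Does not hold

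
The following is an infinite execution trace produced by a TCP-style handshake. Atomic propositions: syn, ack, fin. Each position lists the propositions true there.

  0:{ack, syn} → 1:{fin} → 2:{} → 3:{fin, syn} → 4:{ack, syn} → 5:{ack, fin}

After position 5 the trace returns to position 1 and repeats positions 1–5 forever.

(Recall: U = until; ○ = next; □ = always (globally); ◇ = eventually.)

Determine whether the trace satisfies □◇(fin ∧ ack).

Holds

◇(fin ∧ ack) holds at every position 0..5, and those are all positions ever visited, so □◇(fin ∧ ack) holds.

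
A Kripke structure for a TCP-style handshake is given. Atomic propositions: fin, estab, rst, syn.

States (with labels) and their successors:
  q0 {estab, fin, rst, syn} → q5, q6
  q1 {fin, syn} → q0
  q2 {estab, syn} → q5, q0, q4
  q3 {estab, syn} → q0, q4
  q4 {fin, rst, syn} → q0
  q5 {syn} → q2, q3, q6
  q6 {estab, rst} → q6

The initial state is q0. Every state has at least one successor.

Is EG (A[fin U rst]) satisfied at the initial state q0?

Satisfied

States satisfying A[fin U rst]: {q0, q1, q4, q6}.
States satisfying EG (A[fin U rst]): {q0, q1, q4, q6}.
q0 ∈ Sat(EG (A[fin U rst])).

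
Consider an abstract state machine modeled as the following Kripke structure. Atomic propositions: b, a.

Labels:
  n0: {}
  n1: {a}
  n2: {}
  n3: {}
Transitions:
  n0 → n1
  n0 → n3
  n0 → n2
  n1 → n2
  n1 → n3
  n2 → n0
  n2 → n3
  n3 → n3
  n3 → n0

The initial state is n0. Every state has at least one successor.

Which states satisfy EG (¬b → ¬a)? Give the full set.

{n0, n2, n3}

States satisfying ¬b → ¬a: {n0, n2, n3}.
States satisfying EG (¬b → ¬a): {n0, n2, n3}.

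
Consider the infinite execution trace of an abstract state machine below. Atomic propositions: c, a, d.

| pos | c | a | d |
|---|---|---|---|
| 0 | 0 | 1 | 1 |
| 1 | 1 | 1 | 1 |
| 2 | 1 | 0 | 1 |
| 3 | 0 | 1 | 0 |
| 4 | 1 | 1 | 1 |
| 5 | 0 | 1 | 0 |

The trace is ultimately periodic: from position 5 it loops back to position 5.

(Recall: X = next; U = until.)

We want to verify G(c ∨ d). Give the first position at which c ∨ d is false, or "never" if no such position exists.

3

Check c ∨ d at each position in order: 0 ✓, 1 ✓, 2 ✓.
At position 3 the labels are {a}, so c ∨ d is false there. This is the first violation.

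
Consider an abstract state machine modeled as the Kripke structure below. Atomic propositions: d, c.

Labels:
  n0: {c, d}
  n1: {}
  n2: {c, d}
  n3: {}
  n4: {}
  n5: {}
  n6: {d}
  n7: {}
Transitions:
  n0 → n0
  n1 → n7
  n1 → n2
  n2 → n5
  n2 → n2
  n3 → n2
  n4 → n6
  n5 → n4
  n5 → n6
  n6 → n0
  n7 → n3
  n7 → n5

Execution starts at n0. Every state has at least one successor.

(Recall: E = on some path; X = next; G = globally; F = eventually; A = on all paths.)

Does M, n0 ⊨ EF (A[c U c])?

States satisfying A[c U c]: {n0, n2}.
States satisfying EF (A[c U c]): {n0, n1, n2, n3, n4, n5, n6, n7}.
Some path from n0 reaches a state where A[c U c] holds.
n0 ∈ Sat(EF (A[c U c])).

Holds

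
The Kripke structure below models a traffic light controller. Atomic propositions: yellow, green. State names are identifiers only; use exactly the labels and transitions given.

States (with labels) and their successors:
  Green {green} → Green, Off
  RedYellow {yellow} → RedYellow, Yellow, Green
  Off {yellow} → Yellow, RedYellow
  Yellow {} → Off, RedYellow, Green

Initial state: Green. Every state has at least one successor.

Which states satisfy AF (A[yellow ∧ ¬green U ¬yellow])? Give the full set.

States satisfying A[yellow ∧ ¬green U ¬yellow]: {Green, Yellow}.
States satisfying AF (A[yellow ∧ ¬green U ¬yellow]): {Green, Yellow}.

{Green, Yellow}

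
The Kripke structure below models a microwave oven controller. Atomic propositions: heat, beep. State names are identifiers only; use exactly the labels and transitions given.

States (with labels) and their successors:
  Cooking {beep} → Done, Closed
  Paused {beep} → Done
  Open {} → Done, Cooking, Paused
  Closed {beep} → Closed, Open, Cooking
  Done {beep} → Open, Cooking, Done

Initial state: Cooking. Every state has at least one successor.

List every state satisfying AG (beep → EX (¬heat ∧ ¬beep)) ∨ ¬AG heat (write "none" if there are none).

{Cooking, Paused, Open, Closed, Done}

States satisfying beep → EX (¬heat ∧ ¬beep): {Open, Closed, Done}.
States satisfying AG (beep → EX (¬heat ∧ ¬beep)): ∅.
States satisfying heat: ∅.
States satisfying AG heat: ∅.
States satisfying ¬AG heat: {Cooking, Paused, Open, Closed, Done}.
States satisfying AG (beep → EX (¬heat ∧ ¬beep)) ∨ ¬AG heat: {Cooking, Paused, Open, Closed, Done}.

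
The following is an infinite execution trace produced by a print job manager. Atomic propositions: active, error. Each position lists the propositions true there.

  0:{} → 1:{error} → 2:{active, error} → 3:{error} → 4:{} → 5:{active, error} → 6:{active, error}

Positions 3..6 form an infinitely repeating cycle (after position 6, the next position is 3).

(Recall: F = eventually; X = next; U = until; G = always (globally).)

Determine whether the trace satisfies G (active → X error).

Holds

active → X error holds at every position 0..6, and those are all positions ever visited, so G (active → X error) holds.
Positions where active holds: 2, 5, 6.
Check X error at each: 2→ok, 5→ok, 6→ok.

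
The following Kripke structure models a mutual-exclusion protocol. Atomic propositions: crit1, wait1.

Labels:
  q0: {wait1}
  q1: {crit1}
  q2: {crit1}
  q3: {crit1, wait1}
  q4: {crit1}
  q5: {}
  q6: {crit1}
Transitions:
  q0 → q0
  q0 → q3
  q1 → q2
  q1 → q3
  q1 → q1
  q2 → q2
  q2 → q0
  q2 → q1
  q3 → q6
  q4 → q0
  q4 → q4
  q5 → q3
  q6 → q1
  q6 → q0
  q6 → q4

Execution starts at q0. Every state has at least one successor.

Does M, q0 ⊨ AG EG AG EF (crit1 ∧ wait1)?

States satisfying EG AG EF (crit1 ∧ wait1): {q0, q1, q2, q3, q4, q5, q6}.
States satisfying AG EG AG EF (crit1 ∧ wait1): {q0, q1, q2, q3, q4, q5, q6}.
Every state reachable from q0 satisfies EG AG EF (crit1 ∧ wait1).
q0 ∈ Sat(AG EG AG EF (crit1 ∧ wait1)).

Yes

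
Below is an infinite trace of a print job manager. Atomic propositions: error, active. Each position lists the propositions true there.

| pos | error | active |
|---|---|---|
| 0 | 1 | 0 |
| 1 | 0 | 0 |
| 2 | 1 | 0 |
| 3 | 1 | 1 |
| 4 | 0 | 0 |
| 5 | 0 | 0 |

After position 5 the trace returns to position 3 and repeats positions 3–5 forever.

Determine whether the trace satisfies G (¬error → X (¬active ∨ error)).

Satisfied

¬error → X (¬active ∨ error) holds at every position 0..5, and those are all positions ever visited, so G (¬error → X (¬active ∨ error)) holds.
Positions where ¬error holds: 1, 4, 5.
Check X (¬active ∨ error) at each: 1→ok, 4→ok, 5→ok.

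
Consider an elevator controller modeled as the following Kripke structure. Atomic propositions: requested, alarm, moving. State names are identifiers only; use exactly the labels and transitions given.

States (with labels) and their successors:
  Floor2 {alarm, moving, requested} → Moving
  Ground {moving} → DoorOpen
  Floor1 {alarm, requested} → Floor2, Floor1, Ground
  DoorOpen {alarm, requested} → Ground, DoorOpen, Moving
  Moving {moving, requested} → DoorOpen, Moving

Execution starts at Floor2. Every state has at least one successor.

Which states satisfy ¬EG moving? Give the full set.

States satisfying moving: {Floor2, Ground, Moving}.
States satisfying EG moving: {Floor2, Moving}.
States satisfying ¬EG moving: {Ground, Floor1, DoorOpen}.

{Ground, Floor1, DoorOpen}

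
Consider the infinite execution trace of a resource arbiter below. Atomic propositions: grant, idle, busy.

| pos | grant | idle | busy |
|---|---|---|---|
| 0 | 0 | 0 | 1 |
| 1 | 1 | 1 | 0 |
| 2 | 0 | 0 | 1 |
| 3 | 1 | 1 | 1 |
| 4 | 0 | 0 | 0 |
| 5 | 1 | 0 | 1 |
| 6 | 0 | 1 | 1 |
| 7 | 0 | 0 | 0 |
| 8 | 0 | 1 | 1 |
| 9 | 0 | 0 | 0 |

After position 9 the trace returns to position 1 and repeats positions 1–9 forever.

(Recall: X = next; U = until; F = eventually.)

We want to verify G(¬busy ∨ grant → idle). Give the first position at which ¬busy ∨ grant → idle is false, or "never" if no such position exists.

Check ¬busy ∨ grant → idle at each position in order: 0 ✓, 1 ✓, 2 ✓, 3 ✓.
At position 4 the labels are {}, so ¬busy ∨ grant → idle is false there. This is the first violation.

4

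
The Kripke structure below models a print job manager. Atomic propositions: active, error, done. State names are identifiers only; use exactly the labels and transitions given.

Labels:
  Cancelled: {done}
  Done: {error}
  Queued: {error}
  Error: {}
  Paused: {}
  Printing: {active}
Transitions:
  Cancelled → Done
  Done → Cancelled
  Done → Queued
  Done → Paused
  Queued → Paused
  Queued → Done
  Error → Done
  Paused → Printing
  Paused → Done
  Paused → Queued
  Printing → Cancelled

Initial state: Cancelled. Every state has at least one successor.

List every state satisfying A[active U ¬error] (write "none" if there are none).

{Cancelled, Error, Paused, Printing}

States satisfying active: {Printing}.
States satisfying ¬error: {Cancelled, Error, Paused, Printing}.
States satisfying A[active U ¬error]: {Cancelled, Error, Paused, Printing}.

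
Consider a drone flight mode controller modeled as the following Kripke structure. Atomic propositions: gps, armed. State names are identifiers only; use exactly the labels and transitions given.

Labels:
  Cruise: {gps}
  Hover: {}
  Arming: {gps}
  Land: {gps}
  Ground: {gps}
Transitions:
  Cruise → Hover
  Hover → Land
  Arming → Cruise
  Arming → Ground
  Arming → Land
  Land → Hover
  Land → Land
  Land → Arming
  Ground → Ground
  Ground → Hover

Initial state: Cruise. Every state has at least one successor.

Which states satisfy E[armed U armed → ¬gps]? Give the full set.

{Cruise, Hover, Arming, Land, Ground}

States satisfying armed: ∅.
States satisfying armed → ¬gps: {Cruise, Hover, Arming, Land, Ground}.
States satisfying E[armed U armed → ¬gps]: {Cruise, Hover, Arming, Land, Ground}.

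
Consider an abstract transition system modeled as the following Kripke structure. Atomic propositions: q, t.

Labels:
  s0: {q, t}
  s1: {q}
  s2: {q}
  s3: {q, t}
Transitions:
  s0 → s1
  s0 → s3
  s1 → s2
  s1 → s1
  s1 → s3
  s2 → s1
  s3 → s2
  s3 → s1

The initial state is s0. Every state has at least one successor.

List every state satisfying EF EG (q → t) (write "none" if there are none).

none

States satisfying EG (q → t): ∅.
States satisfying EF EG (q → t): ∅.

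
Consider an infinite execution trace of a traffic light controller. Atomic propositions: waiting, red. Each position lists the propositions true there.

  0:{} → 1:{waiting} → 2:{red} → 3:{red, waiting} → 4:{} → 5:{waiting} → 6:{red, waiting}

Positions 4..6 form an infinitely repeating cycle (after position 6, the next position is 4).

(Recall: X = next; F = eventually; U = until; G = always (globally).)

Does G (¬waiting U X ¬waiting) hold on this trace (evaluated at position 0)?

¬waiting U X ¬waiting must hold at every position from 0 onward. It fails at position 4, so G (¬waiting U X ¬waiting) is false.

No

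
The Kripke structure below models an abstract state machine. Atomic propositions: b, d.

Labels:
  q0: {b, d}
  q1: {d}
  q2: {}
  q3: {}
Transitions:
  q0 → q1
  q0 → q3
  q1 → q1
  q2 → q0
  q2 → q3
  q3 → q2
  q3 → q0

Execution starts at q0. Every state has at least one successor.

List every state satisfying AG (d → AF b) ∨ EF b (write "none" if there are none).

States satisfying d → AF b: {q0, q2, q3}.
States satisfying AG (d → AF b): ∅.
States satisfying b: {q0}.
States satisfying EF b: {q0, q2, q3}.
States satisfying AG (d → AF b) ∨ EF b: {q0, q2, q3}.

{q0, q2, q3}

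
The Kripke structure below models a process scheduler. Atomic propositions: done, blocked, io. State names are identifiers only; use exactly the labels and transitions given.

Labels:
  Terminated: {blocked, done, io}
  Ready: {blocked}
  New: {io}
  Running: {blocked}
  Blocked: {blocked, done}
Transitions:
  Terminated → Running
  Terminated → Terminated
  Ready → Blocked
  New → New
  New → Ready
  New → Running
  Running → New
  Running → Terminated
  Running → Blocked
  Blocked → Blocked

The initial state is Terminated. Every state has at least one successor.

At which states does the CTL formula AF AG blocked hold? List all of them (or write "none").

States satisfying AG blocked: {Ready, Blocked}.
States satisfying AF AG blocked: {Ready, Blocked}.

{Ready, Blocked}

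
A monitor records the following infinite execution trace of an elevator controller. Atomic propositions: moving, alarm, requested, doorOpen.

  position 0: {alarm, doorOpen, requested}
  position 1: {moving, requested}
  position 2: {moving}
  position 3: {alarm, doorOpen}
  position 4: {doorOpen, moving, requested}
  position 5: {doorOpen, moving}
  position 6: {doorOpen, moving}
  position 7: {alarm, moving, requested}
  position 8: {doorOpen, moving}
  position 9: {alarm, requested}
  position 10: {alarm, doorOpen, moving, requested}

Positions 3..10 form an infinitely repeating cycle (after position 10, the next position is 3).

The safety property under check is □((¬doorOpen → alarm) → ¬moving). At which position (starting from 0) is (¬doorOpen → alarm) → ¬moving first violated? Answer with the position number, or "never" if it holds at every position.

4

Check (¬doorOpen → alarm) → ¬moving at each position in order: 0 ✓, 1 ✓, 2 ✓, 3 ✓.
At position 4 the labels are {doorOpen, moving, requested}, so (¬doorOpen → alarm) → ¬moving is false there. This is the first violation.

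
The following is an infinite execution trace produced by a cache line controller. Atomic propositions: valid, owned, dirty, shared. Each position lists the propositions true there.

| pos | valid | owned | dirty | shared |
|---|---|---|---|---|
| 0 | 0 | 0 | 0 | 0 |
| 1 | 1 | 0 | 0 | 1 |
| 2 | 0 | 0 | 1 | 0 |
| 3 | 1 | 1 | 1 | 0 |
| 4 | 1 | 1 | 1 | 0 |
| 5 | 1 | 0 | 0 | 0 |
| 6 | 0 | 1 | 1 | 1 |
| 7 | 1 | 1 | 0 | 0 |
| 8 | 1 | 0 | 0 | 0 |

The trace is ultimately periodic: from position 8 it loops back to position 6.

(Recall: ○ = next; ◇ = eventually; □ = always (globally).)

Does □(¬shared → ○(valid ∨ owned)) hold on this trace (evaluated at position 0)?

Yes

¬shared → ○(valid ∨ owned) holds at every position 0..8, and those are all positions ever visited, so □(¬shared → ○(valid ∨ owned)) holds.
Positions where ¬shared holds: 0, 2, 3, 4, 5, 7, 8.
Check ○(valid ∨ owned) at each: 0→ok, 2→ok, 3→ok, 4→ok, 5→ok, 7→ok, 8→ok.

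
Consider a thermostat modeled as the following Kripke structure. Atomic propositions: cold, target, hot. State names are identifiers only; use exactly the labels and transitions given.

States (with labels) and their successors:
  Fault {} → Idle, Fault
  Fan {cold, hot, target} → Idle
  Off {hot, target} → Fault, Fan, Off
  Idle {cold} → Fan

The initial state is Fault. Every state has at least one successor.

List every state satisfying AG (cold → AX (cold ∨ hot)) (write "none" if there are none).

{Fault, Fan, Off, Idle}

States satisfying cold → AX (cold ∨ hot): {Fault, Fan, Off, Idle}.
States satisfying AG (cold → AX (cold ∨ hot)): {Fault, Fan, Off, Idle}.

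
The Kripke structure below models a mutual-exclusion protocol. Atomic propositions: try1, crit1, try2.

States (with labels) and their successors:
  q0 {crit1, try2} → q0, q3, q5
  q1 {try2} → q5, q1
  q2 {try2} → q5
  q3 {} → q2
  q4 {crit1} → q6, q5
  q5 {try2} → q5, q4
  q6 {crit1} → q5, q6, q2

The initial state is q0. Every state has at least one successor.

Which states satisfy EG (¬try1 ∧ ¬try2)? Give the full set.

States satisfying ¬try1 ∧ ¬try2: {q3, q4, q6}.
States satisfying EG (¬try1 ∧ ¬try2): {q4, q6}.

{q4, q6}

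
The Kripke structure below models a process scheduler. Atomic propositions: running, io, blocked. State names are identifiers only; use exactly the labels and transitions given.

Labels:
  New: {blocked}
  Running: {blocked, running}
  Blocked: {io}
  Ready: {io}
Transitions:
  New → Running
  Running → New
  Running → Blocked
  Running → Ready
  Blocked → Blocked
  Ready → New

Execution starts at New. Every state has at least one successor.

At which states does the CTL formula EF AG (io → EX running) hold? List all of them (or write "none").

none

States satisfying AG (io → EX running): ∅.
States satisfying EF AG (io → EX running): ∅.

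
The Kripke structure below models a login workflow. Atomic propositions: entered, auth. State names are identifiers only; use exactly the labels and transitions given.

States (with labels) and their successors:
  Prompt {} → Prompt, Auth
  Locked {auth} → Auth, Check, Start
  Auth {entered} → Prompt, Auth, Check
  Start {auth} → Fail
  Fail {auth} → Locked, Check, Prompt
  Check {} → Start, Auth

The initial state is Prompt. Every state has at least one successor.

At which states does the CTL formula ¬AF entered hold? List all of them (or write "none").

{Prompt, Locked, Start, Fail, Check}

States satisfying entered: {Auth}.
States satisfying AF entered: {Auth}.
States satisfying ¬AF entered: {Prompt, Locked, Start, Fail, Check}.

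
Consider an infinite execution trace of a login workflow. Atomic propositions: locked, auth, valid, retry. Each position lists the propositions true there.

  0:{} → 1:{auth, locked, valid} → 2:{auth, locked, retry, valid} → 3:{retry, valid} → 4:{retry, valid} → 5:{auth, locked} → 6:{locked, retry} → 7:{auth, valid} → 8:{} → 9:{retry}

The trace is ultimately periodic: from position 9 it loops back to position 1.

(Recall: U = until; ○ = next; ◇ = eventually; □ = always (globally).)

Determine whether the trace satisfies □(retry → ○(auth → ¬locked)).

No

retry → ○(auth → ¬locked) must hold at every position from 0 onward. It fails at position 4, so □(retry → ○(auth → ¬locked)) is false.
Positions where retry holds: 2, 3, 4, 6, 9.
Check ○(auth → ¬locked) at each: 2→ok, 3→ok, 4→fails, 6→ok, 9→fails.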